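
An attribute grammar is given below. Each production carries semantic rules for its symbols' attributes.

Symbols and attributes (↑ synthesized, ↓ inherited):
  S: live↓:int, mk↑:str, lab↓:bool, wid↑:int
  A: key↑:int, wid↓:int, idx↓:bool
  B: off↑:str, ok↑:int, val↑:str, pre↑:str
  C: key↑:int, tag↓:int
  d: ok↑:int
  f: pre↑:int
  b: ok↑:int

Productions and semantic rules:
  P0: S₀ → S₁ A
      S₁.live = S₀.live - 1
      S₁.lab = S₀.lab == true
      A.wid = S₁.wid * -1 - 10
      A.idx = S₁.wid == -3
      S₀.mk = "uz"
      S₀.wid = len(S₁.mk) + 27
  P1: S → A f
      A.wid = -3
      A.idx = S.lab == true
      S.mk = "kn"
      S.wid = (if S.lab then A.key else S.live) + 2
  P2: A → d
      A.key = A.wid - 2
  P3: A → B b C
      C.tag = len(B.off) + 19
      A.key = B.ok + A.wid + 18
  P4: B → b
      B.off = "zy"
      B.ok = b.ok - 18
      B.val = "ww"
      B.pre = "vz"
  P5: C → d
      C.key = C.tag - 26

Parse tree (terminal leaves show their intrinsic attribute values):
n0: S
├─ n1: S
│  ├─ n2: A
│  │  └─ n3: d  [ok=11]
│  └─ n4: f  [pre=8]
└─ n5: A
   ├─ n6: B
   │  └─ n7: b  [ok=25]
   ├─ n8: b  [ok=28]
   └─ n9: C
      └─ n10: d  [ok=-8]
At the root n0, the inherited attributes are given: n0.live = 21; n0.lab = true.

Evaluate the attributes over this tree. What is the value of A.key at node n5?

18

1. n0.live = 21  [given at root]
2. n0.lab = true  [given at root]
3. n1.live = 20  [S₀.live - 1]
4. n1.lab = true  [S₀.lab == true]
5. n2.wid = -3  [-3]
6. n2.idx = true  [S.lab == true]
7. n3.ok = 11  [terminal]
8. n2.key = -5  [A.wid - 2]
9. n4.pre = 8  [terminal]
10. n1.mk = "kn"  ["kn"]
11. n1.wid = -3  [(if S.lab then A.key else S.live) + 2]
12. n5.wid = -7  [S₁.wid * -1 - 10]
13. n5.idx = true  [S₁.wid == -3]
14. n7.ok = 25  [terminal]
15. n6.off = "zy"  ["zy"]
16. n6.ok = 7  [b.ok - 18]
17. n6.val = "ww"  ["ww"]
18. n6.pre = "vz"  ["vz"]
19. n8.ok = 28  [terminal]
20. n9.tag = 21  [len(B.off) + 19]
21. n10.ok = -8  [terminal]
22. n9.key = -5  [C.tag - 26]
23. n5.key = 18  [B.ok + A.wid + 18]
24. n0.mk = "uz"  ["uz"]
25. n0.wid = 29  [len(S₁.mk) + 27]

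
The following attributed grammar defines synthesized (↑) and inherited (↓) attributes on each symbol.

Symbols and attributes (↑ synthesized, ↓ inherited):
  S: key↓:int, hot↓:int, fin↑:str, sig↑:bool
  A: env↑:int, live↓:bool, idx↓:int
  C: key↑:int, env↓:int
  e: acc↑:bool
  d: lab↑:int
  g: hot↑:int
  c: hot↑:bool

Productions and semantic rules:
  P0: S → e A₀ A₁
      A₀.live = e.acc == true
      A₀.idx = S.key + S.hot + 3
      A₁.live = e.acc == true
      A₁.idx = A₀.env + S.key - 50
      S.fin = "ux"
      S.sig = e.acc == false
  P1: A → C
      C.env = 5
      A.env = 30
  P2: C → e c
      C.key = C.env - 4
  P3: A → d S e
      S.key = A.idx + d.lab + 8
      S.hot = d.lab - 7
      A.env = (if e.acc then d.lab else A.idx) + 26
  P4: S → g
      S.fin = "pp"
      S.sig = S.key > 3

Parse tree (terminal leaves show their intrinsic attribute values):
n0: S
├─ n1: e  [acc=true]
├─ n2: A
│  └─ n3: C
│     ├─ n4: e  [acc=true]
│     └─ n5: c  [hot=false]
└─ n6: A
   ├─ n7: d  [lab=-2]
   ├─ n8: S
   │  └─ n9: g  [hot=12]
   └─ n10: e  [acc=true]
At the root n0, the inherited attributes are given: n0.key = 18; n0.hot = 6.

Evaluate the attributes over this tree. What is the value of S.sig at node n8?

true

1. n0.key = 18  [given at root]
2. n0.hot = 6  [given at root]
3. n1.acc = true  [terminal]
4. n2.live = true  [e.acc == true]
5. n2.idx = 27  [S.key + S.hot + 3]
6. n3.env = 5  [5]
7. n4.acc = true  [terminal]
8. n5.hot = false  [terminal]
9. n3.key = 1  [C.env - 4]
10. n2.env = 30  [30]
11. n6.live = true  [e.acc == true]
12. n6.idx = -2  [A₀.env + S.key - 50]
13. n7.lab = -2  [terminal]
14. n8.key = 4  [A.idx + d.lab + 8]
15. n8.hot = -9  [d.lab - 7]
16. n9.hot = 12  [terminal]
17. n8.fin = "pp"  ["pp"]
18. n8.sig = true  [S.key > 3]
19. n10.acc = true  [terminal]
20. n6.env = 24  [(if e.acc then d.lab else A.idx) + 26]
21. n0.fin = "ux"  ["ux"]
22. n0.sig = false  [e.acc == false]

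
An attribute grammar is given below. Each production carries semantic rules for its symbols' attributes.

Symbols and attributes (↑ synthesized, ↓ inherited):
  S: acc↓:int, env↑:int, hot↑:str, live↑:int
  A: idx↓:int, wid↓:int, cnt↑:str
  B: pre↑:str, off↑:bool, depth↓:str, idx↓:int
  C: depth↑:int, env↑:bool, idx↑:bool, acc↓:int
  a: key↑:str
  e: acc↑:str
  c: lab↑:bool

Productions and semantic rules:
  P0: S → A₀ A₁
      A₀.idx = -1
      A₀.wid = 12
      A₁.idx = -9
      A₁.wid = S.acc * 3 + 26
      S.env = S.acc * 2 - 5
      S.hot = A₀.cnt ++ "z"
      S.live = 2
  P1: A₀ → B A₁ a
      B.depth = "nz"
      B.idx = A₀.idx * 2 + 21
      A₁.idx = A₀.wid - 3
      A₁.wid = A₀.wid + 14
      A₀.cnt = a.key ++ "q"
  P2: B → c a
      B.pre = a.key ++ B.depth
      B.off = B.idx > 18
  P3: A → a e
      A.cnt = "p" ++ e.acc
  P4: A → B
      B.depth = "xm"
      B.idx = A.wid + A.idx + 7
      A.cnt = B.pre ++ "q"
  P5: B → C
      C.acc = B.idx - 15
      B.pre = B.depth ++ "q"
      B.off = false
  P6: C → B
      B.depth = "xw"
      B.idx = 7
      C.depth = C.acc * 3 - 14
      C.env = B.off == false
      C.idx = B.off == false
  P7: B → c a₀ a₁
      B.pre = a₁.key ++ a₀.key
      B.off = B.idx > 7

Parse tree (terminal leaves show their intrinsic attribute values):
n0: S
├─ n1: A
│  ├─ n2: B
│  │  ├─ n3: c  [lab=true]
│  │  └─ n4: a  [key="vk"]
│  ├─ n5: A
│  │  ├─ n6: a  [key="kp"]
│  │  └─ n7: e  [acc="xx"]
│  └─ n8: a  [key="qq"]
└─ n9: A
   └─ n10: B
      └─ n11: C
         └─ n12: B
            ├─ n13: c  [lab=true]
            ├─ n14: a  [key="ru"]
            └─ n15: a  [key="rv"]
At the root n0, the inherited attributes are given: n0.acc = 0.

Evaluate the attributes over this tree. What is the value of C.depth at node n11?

13

1. n0.acc = 0  [given at root]
2. n1.idx = -1  [-1]
3. n1.wid = 12  [12]
4. n2.depth = "nz"  ["nz"]
5. n2.idx = 19  [A₀.idx * 2 + 21]
6. n3.lab = true  [terminal]
7. n4.key = "vk"  [terminal]
8. n2.pre = "vknz"  [a.key ++ B.depth]
9. n2.off = true  [B.idx > 18]
10. n5.idx = 9  [A₀.wid - 3]
11. n5.wid = 26  [A₀.wid + 14]
12. n6.key = "kp"  [terminal]
13. n7.acc = "xx"  [terminal]
14. n5.cnt = "pxx"  ["p" ++ e.acc]
15. n8.key = "qq"  [terminal]
16. n1.cnt = "qqq"  [a.key ++ "q"]
17. n9.idx = -9  [-9]
18. n9.wid = 26  [S.acc * 3 + 26]
19. n10.depth = "xm"  ["xm"]
20. n10.idx = 24  [A.wid + A.idx + 7]
21. n11.acc = 9  [B.idx - 15]
22. n12.depth = "xw"  ["xw"]
23. n12.idx = 7  [7]
24. n13.lab = true  [terminal]
25. n14.key = "ru"  [terminal]
26. n15.key = "rv"  [terminal]
27. n12.pre = "rvru"  [a₁.key ++ a₀.key]
28. n12.off = false  [B.idx > 7]
29. n11.depth = 13  [C.acc * 3 - 14]
30. n11.env = true  [B.off == false]
31. n11.idx = true  [B.off == false]
32. n10.pre = "xmq"  [B.depth ++ "q"]
33. n10.off = false  [false]
34. n9.cnt = "xmqq"  [B.pre ++ "q"]
35. n0.env = -5  [S.acc * 2 - 5]
36. n0.hot = "qqqz"  [A₀.cnt ++ "z"]
37. n0.live = 2  [2]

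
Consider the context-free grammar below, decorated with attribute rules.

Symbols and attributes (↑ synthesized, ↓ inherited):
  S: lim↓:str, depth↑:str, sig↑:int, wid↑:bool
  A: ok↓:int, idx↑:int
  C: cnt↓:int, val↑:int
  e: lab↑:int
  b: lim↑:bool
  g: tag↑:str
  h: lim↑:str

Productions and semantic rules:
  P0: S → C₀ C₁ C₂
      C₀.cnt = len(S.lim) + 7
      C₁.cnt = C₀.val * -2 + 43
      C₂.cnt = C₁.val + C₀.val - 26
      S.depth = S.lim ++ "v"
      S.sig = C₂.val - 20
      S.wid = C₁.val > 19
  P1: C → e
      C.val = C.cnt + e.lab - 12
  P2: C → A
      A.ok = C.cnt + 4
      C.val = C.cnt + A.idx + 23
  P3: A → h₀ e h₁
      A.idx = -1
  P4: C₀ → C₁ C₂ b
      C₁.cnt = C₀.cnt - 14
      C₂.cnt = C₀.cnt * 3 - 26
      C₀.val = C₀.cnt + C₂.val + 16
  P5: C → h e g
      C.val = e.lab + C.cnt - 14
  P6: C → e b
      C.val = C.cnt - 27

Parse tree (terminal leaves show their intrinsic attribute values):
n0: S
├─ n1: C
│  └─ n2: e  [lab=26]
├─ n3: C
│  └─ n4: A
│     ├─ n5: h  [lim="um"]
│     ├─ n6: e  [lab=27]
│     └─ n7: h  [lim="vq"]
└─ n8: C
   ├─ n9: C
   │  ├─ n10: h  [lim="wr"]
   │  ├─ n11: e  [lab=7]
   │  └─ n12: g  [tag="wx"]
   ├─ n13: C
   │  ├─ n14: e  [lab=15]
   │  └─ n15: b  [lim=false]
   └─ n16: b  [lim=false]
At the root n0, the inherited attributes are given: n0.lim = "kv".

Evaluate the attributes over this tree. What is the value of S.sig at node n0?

7

1. n0.lim = "kv"  [given at root]
2. n1.cnt = 9  [len(S.lim) + 7]
3. n2.lab = 26  [terminal]
4. n1.val = 23  [C.cnt + e.lab - 12]
5. n3.cnt = -3  [C₀.val * -2 + 43]
6. n4.ok = 1  [C.cnt + 4]
7. n5.lim = "um"  [terminal]
8. n6.lab = 27  [terminal]
9. n7.lim = "vq"  [terminal]
10. n4.idx = -1  [-1]
11. n3.val = 19  [C.cnt + A.idx + 23]
12. n8.cnt = 16  [C₁.val + C₀.val - 26]
13. n9.cnt = 2  [C₀.cnt - 14]
14. n10.lim = "wr"  [terminal]
15. n11.lab = 7  [terminal]
16. n12.tag = "wx"  [terminal]
17. n9.val = -5  [e.lab + C.cnt - 14]
18. n13.cnt = 22  [C₀.cnt * 3 - 26]
19. n14.lab = 15  [terminal]
20. n15.lim = false  [terminal]
21. n13.val = -5  [C.cnt - 27]
22. n16.lim = false  [terminal]
23. n8.val = 27  [C₀.cnt + C₂.val + 16]
24. n0.depth = "kvv"  [S.lim ++ "v"]
25. n0.sig = 7  [C₂.val - 20]
26. n0.wid = false  [C₁.val > 19]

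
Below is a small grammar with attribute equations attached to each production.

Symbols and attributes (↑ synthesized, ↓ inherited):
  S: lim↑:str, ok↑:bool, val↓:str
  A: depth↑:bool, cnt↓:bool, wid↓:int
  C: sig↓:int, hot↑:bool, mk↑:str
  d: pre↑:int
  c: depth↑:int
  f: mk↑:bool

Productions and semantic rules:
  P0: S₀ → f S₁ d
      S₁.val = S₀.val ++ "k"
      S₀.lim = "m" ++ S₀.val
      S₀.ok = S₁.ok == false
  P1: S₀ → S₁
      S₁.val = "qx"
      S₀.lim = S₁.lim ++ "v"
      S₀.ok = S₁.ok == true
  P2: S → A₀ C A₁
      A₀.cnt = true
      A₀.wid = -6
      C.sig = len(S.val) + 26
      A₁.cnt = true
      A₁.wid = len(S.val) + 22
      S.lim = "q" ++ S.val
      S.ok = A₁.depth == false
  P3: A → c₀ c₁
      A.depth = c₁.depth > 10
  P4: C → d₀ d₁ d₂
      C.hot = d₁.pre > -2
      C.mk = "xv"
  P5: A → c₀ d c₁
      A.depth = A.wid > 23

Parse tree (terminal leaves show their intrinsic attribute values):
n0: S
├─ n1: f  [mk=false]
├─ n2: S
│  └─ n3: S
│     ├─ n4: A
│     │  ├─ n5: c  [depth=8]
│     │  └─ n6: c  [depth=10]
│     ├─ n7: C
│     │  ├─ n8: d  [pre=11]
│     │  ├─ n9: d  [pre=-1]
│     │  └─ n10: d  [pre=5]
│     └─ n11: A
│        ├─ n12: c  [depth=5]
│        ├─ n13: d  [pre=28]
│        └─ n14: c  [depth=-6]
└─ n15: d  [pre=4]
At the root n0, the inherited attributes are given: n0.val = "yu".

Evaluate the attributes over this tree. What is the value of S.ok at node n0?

true

1. n0.val = "yu"  [given at root]
2. n1.mk = false  [terminal]
3. n2.val = "yuk"  [S₀.val ++ "k"]
4. n3.val = "qx"  ["qx"]
5. n4.cnt = true  [true]
6. n4.wid = -6  [-6]
7. n5.depth = 8  [terminal]
8. n6.depth = 10  [terminal]
9. n4.depth = false  [c₁.depth > 10]
10. n7.sig = 28  [len(S.val) + 26]
11. n8.pre = 11  [terminal]
12. n9.pre = -1  [terminal]
13. n10.pre = 5  [terminal]
14. n7.hot = true  [d₁.pre > -2]
15. n7.mk = "xv"  ["xv"]
16. n11.cnt = true  [true]
17. n11.wid = 24  [len(S.val) + 22]
18. n12.depth = 5  [terminal]
19. n13.pre = 28  [terminal]
20. n14.depth = -6  [terminal]
21. n11.depth = true  [A.wid > 23]
22. n3.lim = "qqx"  ["q" ++ S.val]
23. n3.ok = false  [A₁.depth == false]
24. n2.lim = "qqxv"  [S₁.lim ++ "v"]
25. n2.ok = false  [S₁.ok == true]
26. n15.pre = 4  [terminal]
27. n0.lim = "myu"  ["m" ++ S₀.val]
28. n0.ok = true  [S₁.ok == false]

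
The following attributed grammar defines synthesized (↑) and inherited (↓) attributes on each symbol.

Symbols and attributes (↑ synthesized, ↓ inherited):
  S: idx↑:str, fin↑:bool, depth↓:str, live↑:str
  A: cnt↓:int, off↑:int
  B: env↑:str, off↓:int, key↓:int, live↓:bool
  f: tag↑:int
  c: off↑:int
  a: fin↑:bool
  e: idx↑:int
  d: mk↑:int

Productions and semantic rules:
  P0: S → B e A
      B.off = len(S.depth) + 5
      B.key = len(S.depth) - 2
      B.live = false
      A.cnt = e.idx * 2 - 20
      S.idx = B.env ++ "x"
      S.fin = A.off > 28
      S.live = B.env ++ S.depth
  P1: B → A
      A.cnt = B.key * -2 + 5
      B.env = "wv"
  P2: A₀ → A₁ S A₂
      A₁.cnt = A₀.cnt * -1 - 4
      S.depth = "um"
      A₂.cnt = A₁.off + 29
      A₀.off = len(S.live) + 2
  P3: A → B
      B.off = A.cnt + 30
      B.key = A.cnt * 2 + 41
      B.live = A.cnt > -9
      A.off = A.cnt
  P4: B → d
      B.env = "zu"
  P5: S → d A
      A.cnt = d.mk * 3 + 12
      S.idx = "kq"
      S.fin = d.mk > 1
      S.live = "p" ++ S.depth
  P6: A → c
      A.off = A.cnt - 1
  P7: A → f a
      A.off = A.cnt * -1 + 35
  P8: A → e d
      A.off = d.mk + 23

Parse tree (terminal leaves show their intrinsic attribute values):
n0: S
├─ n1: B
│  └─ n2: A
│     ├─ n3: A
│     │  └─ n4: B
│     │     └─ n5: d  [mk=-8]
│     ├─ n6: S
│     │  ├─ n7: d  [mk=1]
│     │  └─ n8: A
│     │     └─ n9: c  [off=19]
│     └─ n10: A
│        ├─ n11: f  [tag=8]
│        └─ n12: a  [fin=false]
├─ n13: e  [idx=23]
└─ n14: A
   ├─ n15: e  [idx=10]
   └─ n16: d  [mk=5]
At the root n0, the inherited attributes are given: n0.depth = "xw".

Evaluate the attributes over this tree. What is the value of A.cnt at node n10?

20

1. n0.depth = "xw"  [given at root]
2. n1.off = 7  [len(S.depth) + 5]
3. n1.key = 0  [len(S.depth) - 2]
4. n1.live = false  [false]
5. n2.cnt = 5  [B.key * -2 + 5]
6. n3.cnt = -9  [A₀.cnt * -1 - 4]
7. n4.off = 21  [A.cnt + 30]
8. n4.key = 23  [A.cnt * 2 + 41]
9. n4.live = false  [A.cnt > -9]
10. n5.mk = -8  [terminal]
11. n4.env = "zu"  ["zu"]
12. n3.off = -9  [A.cnt]
13. n6.depth = "um"  ["um"]
14. n7.mk = 1  [terminal]
15. n8.cnt = 15  [d.mk * 3 + 12]
16. n9.off = 19  [terminal]
17. n8.off = 14  [A.cnt - 1]
18. n6.idx = "kq"  ["kq"]
19. n6.fin = false  [d.mk > 1]
20. n6.live = "pum"  ["p" ++ S.depth]
21. n10.cnt = 20  [A₁.off + 29]
22. n11.tag = 8  [terminal]
23. n12.fin = false  [terminal]
24. n10.off = 15  [A.cnt * -1 + 35]
25. n2.off = 5  [len(S.live) + 2]
26. n1.env = "wv"  ["wv"]
27. n13.idx = 23  [terminal]
28. n14.cnt = 26  [e.idx * 2 - 20]
29. n15.idx = 10  [terminal]
30. n16.mk = 5  [terminal]
31. n14.off = 28  [d.mk + 23]
32. n0.idx = "wvx"  [B.env ++ "x"]
33. n0.fin = false  [A.off > 28]
34. n0.live = "wvxw"  [B.env ++ S.depth]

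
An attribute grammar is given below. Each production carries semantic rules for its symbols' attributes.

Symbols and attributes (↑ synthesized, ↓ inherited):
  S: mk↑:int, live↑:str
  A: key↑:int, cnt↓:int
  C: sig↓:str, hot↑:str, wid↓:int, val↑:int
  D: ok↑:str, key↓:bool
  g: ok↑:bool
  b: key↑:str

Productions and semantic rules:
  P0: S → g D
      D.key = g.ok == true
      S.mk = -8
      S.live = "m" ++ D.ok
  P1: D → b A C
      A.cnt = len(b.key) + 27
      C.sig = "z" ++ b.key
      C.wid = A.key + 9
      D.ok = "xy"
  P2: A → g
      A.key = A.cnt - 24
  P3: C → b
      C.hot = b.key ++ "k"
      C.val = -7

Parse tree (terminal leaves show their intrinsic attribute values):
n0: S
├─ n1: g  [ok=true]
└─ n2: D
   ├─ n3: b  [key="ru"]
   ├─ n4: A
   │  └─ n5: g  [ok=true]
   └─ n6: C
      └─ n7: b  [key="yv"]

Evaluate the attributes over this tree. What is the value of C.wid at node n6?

1. n1.ok = true  [terminal]
2. n2.key = true  [g.ok == true]
3. n3.key = "ru"  [terminal]
4. n4.cnt = 29  [len(b.key) + 27]
5. n5.ok = true  [terminal]
6. n4.key = 5  [A.cnt - 24]
7. n6.sig = "zru"  ["z" ++ b.key]
8. n6.wid = 14  [A.key + 9]
9. n7.key = "yv"  [terminal]
10. n6.hot = "yvk"  [b.key ++ "k"]
11. n6.val = -7  [-7]
12. n2.ok = "xy"  ["xy"]
13. n0.mk = -8  [-8]
14. n0.live = "mxy"  ["m" ++ D.ok]

14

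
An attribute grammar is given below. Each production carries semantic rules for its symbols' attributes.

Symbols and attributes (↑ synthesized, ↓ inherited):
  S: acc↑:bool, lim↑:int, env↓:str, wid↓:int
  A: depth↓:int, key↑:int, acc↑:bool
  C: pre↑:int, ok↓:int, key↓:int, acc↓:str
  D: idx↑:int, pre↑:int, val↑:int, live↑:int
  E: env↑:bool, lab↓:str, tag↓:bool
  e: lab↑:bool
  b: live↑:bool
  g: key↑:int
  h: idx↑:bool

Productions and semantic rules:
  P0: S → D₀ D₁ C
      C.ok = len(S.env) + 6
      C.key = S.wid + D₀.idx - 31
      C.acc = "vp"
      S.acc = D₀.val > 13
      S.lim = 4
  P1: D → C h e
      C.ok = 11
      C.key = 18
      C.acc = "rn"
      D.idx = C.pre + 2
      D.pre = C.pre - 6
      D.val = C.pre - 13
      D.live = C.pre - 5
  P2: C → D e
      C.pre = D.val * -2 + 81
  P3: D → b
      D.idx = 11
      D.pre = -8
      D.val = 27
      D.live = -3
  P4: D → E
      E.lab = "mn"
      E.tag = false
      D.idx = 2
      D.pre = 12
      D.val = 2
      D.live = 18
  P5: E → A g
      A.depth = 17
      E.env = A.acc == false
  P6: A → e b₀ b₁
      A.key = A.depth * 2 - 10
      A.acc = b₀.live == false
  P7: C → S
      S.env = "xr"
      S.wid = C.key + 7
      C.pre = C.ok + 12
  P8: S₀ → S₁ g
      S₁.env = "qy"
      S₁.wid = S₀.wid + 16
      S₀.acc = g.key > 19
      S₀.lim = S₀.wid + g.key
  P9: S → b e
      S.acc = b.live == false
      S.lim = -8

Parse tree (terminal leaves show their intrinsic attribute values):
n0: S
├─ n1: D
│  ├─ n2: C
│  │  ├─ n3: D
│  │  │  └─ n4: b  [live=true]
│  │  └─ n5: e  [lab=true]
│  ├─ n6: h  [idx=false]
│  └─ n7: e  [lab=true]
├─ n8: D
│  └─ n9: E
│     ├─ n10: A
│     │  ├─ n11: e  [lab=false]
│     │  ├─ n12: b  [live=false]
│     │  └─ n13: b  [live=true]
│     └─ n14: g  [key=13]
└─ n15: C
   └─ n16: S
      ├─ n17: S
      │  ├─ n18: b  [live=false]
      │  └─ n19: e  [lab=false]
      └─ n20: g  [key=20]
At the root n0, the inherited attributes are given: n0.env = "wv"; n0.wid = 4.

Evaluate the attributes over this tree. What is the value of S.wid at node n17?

25

1. n0.env = "wv"  [given at root]
2. n0.wid = 4  [given at root]
3. n2.ok = 11  [11]
4. n2.key = 18  [18]
5. n2.acc = "rn"  ["rn"]
6. n4.live = true  [terminal]
7. n3.idx = 11  [11]
8. n3.pre = -8  [-8]
9. n3.val = 27  [27]
10. n3.live = -3  [-3]
11. n5.lab = true  [terminal]
12. n2.pre = 27  [D.val * -2 + 81]
13. n6.idx = false  [terminal]
14. n7.lab = true  [terminal]
15. n1.idx = 29  [C.pre + 2]
16. n1.pre = 21  [C.pre - 6]
17. n1.val = 14  [C.pre - 13]
18. n1.live = 22  [C.pre - 5]
19. n9.lab = "mn"  ["mn"]
20. n9.tag = false  [false]
21. n10.depth = 17  [17]
22. n11.lab = false  [terminal]
23. n12.live = false  [terminal]
24. n13.live = true  [terminal]
25. n10.key = 24  [A.depth * 2 - 10]
26. n10.acc = true  [b₀.live == false]
27. n14.key = 13  [terminal]
28. n9.env = false  [A.acc == false]
29. n8.idx = 2  [2]
30. n8.pre = 12  [12]
31. n8.val = 2  [2]
32. n8.live = 18  [18]
33. n15.ok = 8  [len(S.env) + 6]
34. n15.key = 2  [S.wid + D₀.idx - 31]
35. n15.acc = "vp"  ["vp"]
36. n16.env = "xr"  ["xr"]
37. n16.wid = 9  [C.key + 7]
38. n17.env = "qy"  ["qy"]
39. n17.wid = 25  [S₀.wid + 16]
40. n18.live = false  [terminal]
41. n19.lab = false  [terminal]
42. n17.acc = true  [b.live == false]
43. n17.lim = -8  [-8]
44. n20.key = 20  [terminal]
45. n16.acc = true  [g.key > 19]
46. n16.lim = 29  [S₀.wid + g.key]
47. n15.pre = 20  [C.ok + 12]
48. n0.acc = true  [D₀.val > 13]
49. n0.lim = 4  [4]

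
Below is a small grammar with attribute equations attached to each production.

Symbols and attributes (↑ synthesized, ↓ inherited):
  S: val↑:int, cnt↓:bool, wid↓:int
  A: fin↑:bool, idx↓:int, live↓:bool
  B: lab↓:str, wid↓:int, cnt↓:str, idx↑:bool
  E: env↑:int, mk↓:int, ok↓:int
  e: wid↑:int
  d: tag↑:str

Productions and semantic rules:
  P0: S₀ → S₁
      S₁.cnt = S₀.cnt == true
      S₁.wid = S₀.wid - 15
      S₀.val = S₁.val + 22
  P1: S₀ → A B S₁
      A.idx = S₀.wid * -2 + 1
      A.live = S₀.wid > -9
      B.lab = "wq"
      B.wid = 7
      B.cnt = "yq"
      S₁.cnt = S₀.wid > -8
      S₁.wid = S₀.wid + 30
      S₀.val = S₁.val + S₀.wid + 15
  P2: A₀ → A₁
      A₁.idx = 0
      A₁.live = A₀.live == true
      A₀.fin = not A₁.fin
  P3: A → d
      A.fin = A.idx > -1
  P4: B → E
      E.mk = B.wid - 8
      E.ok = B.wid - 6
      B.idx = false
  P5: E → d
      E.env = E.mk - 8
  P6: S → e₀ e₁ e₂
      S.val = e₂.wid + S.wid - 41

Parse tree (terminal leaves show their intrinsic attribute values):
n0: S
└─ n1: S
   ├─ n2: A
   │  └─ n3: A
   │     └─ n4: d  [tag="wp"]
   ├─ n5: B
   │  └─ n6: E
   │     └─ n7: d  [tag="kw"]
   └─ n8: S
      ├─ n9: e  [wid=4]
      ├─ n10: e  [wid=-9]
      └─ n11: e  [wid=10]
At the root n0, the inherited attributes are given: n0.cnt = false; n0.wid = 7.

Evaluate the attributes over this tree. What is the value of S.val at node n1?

-2

1. n0.cnt = false  [given at root]
2. n0.wid = 7  [given at root]
3. n1.cnt = false  [S₀.cnt == true]
4. n1.wid = -8  [S₀.wid - 15]
5. n2.idx = 17  [S₀.wid * -2 + 1]
6. n2.live = true  [S₀.wid > -9]
7. n3.idx = 0  [0]
8. n3.live = true  [A₀.live == true]
9. n4.tag = "wp"  [terminal]
10. n3.fin = true  [A.idx > -1]
11. n2.fin = false  [not A₁.fin]
12. n5.lab = "wq"  ["wq"]
13. n5.wid = 7  [7]
14. n5.cnt = "yq"  ["yq"]
15. n6.mk = -1  [B.wid - 8]
16. n6.ok = 1  [B.wid - 6]
17. n7.tag = "kw"  [terminal]
18. n6.env = -9  [E.mk - 8]
19. n5.idx = false  [false]
20. n8.cnt = false  [S₀.wid > -8]
21. n8.wid = 22  [S₀.wid + 30]
22. n9.wid = 4  [terminal]
23. n10.wid = -9  [terminal]
24. n11.wid = 10  [terminal]
25. n8.val = -9  [e₂.wid + S.wid - 41]
26. n1.val = -2  [S₁.val + S₀.wid + 15]
27. n0.val = 20  [S₁.val + 22]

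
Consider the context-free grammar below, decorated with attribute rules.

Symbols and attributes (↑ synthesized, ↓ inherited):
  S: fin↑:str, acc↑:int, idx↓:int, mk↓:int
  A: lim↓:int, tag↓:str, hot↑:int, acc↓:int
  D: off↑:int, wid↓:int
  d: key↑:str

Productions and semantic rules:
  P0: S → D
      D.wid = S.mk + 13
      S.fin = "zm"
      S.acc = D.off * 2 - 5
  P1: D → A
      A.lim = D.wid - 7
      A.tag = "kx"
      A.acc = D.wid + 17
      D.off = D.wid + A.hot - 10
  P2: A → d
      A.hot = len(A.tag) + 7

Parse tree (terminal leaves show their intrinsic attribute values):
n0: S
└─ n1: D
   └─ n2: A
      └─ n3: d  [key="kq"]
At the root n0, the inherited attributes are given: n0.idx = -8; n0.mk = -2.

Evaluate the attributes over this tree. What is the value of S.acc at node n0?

15

1. n0.idx = -8  [given at root]
2. n0.mk = -2  [given at root]
3. n1.wid = 11  [S.mk + 13]
4. n2.lim = 4  [D.wid - 7]
5. n2.tag = "kx"  ["kx"]
6. n2.acc = 28  [D.wid + 17]
7. n3.key = "kq"  [terminal]
8. n2.hot = 9  [len(A.tag) + 7]
9. n1.off = 10  [D.wid + A.hot - 10]
10. n0.fin = "zm"  ["zm"]
11. n0.acc = 15  [D.off * 2 - 5]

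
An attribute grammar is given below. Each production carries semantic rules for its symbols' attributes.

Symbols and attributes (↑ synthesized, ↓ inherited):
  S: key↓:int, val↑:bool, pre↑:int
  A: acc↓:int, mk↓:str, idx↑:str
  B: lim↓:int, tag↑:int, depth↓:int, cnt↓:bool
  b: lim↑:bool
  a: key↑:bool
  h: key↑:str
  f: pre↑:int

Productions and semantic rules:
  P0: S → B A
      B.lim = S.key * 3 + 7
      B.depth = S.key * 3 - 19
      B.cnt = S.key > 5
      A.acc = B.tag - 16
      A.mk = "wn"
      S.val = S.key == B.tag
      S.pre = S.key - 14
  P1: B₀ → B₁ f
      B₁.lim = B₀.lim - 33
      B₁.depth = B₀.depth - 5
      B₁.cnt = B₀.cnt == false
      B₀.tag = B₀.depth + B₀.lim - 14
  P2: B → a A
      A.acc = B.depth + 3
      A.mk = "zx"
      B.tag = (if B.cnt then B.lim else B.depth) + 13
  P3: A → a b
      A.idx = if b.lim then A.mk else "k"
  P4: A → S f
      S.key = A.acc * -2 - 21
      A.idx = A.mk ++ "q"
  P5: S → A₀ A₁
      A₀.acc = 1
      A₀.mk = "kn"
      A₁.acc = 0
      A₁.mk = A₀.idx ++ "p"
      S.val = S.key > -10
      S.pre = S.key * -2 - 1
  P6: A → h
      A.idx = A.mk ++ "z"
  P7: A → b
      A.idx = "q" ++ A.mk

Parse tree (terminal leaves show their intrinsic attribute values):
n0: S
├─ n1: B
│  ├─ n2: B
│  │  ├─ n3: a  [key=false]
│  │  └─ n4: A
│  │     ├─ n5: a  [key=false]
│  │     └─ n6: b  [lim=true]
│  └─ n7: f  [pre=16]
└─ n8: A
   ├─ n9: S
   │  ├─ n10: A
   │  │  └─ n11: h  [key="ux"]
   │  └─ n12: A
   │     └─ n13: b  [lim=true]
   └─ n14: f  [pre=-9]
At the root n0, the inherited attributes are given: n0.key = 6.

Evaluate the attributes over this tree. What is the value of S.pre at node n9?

17

1. n0.key = 6  [given at root]
2. n1.lim = 25  [S.key * 3 + 7]
3. n1.depth = -1  [S.key * 3 - 19]
4. n1.cnt = true  [S.key > 5]
5. n2.lim = -8  [B₀.lim - 33]
6. n2.depth = -6  [B₀.depth - 5]
7. n2.cnt = false  [B₀.cnt == false]
8. n3.key = false  [terminal]
9. n4.acc = -3  [B.depth + 3]
10. n4.mk = "zx"  ["zx"]
11. n5.key = false  [terminal]
12. n6.lim = true  [terminal]
13. n4.idx = "zx"  [if b.lim then A.mk else "k"]
14. n2.tag = 7  [(if B.cnt then B.lim else B.depth) + 13]
15. n7.pre = 16  [terminal]
16. n1.tag = 10  [B₀.depth + B₀.lim - 14]
17. n8.acc = -6  [B.tag - 16]
18. n8.mk = "wn"  ["wn"]
19. n9.key = -9  [A.acc * -2 - 21]
20. n10.acc = 1  [1]
21. n10.mk = "kn"  ["kn"]
22. n11.key = "ux"  [terminal]
23. n10.idx = "knz"  [A.mk ++ "z"]
24. n12.acc = 0  [0]
25. n12.mk = "knzp"  [A₀.idx ++ "p"]
26. n13.lim = true  [terminal]
27. n12.idx = "qknzp"  ["q" ++ A.mk]
28. n9.val = true  [S.key > -10]
29. n9.pre = 17  [S.key * -2 - 1]
30. n14.pre = -9  [terminal]
31. n8.idx = "wnq"  [A.mk ++ "q"]
32. n0.val = false  [S.key == B.tag]
33. n0.pre = -8  [S.key - 14]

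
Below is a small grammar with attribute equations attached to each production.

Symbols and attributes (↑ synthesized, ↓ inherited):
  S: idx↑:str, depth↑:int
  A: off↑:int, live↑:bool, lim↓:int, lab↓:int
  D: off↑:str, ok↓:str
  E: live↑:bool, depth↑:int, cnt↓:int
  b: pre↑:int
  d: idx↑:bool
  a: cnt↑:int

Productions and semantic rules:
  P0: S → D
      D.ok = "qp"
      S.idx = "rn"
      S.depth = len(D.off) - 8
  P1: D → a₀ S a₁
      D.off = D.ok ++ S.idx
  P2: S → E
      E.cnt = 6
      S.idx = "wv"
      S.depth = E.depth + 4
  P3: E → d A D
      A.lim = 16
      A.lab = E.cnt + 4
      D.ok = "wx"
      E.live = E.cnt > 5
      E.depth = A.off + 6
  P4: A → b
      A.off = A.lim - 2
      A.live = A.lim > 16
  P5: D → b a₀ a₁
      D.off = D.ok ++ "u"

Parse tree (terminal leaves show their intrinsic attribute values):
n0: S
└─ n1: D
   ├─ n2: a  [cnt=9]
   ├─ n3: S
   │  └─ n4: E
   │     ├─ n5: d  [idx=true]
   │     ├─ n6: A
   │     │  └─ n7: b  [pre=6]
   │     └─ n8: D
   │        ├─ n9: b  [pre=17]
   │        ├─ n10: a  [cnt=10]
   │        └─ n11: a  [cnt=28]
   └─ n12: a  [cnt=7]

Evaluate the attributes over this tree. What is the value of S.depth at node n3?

1. n1.ok = "qp"  ["qp"]
2. n2.cnt = 9  [terminal]
3. n4.cnt = 6  [6]
4. n5.idx = true  [terminal]
5. n6.lim = 16  [16]
6. n6.lab = 10  [E.cnt + 4]
7. n7.pre = 6  [terminal]
8. n6.off = 14  [A.lim - 2]
9. n6.live = false  [A.lim > 16]
10. n8.ok = "wx"  ["wx"]
11. n9.pre = 17  [terminal]
12. n10.cnt = 10  [terminal]
13. n11.cnt = 28  [terminal]
14. n8.off = "wxu"  [D.ok ++ "u"]
15. n4.live = true  [E.cnt > 5]
16. n4.depth = 20  [A.off + 6]
17. n3.idx = "wv"  ["wv"]
18. n3.depth = 24  [E.depth + 4]
19. n12.cnt = 7  [terminal]
20. n1.off = "qpwv"  [D.ok ++ S.idx]
21. n0.idx = "rn"  ["rn"]
22. n0.depth = -4  [len(D.off) - 8]

24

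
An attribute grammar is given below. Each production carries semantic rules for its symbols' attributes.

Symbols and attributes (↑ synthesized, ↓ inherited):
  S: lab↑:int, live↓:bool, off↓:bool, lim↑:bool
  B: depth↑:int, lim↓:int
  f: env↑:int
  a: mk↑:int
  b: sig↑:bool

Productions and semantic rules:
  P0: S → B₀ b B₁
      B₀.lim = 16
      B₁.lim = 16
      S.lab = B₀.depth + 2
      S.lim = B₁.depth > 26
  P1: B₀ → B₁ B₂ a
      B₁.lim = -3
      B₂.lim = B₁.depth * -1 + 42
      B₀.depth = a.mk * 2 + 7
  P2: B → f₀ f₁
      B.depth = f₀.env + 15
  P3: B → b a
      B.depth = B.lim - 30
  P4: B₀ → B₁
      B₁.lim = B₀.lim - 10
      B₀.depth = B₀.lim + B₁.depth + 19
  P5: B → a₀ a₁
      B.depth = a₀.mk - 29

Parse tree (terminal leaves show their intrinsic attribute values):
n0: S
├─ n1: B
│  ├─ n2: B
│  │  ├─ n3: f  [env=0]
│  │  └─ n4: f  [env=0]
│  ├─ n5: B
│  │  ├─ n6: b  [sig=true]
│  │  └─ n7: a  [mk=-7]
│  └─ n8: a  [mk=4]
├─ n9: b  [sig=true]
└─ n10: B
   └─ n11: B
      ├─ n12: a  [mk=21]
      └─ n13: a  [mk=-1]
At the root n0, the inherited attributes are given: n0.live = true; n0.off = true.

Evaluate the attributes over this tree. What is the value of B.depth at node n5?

1. n0.live = true  [given at root]
2. n0.off = true  [given at root]
3. n1.lim = 16  [16]
4. n2.lim = -3  [-3]
5. n3.env = 0  [terminal]
6. n4.env = 0  [terminal]
7. n2.depth = 15  [f₀.env + 15]
8. n5.lim = 27  [B₁.depth * -1 + 42]
9. n6.sig = true  [terminal]
10. n7.mk = -7  [terminal]
11. n5.depth = -3  [B.lim - 30]
12. n8.mk = 4  [terminal]
13. n1.depth = 15  [a.mk * 2 + 7]
14. n9.sig = true  [terminal]
15. n10.lim = 16  [16]
16. n11.lim = 6  [B₀.lim - 10]
17. n12.mk = 21  [terminal]
18. n13.mk = -1  [terminal]
19. n11.depth = -8  [a₀.mk - 29]
20. n10.depth = 27  [B₀.lim + B₁.depth + 19]
21. n0.lab = 17  [B₀.depth + 2]
22. n0.lim = true  [B₁.depth > 26]

-3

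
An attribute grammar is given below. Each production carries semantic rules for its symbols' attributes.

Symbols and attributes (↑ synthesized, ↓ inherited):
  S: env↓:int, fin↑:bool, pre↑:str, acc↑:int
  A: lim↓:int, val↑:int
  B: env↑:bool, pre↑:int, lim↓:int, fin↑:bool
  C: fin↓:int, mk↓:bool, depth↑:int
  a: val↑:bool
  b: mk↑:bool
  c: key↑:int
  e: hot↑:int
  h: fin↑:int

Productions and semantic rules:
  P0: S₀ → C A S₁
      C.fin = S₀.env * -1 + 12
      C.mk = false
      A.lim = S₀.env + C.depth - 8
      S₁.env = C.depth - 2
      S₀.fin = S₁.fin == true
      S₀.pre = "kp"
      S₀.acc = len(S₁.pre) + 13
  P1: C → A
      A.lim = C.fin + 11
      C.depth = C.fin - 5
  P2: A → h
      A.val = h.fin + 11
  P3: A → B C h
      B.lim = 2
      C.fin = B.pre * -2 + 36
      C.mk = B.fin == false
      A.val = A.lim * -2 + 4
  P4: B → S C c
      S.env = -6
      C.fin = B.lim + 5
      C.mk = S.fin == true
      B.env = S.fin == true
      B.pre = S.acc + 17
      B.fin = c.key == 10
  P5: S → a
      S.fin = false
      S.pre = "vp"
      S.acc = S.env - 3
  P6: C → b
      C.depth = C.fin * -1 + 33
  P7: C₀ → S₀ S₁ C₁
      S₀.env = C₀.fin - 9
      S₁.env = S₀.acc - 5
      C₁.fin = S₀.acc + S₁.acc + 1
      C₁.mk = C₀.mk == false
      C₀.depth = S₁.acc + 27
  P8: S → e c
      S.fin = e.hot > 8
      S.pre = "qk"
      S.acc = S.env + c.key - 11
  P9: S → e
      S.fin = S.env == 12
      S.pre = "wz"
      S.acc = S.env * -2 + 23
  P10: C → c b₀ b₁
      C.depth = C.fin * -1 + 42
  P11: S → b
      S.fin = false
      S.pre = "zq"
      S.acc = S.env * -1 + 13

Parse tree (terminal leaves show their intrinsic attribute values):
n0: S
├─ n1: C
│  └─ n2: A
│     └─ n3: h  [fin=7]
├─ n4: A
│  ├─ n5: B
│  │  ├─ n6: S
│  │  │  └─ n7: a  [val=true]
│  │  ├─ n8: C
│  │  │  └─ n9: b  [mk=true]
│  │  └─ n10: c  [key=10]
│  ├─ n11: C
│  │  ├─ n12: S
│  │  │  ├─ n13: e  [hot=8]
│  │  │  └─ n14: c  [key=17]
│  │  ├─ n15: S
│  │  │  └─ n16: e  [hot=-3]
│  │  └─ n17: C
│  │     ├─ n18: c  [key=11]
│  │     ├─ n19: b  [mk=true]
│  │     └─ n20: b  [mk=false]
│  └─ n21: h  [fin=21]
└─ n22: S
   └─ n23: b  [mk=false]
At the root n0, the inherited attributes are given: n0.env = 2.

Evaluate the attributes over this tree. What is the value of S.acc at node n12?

1. n0.env = 2  [given at root]
2. n1.fin = 10  [S₀.env * -1 + 12]
3. n1.mk = false  [false]
4. n2.lim = 21  [C.fin + 11]
5. n3.fin = 7  [terminal]
6. n2.val = 18  [h.fin + 11]
7. n1.depth = 5  [C.fin - 5]
8. n4.lim = -1  [S₀.env + C.depth - 8]
9. n5.lim = 2  [2]
10. n6.env = -6  [-6]
11. n7.val = true  [terminal]
12. n6.fin = false  [false]
13. n6.pre = "vp"  ["vp"]
14. n6.acc = -9  [S.env - 3]
15. n8.fin = 7  [B.lim + 5]
16. n8.mk = false  [S.fin == true]
17. n9.mk = true  [terminal]
18. n8.depth = 26  [C.fin * -1 + 33]
19. n10.key = 10  [terminal]
20. n5.env = false  [S.fin == true]
21. n5.pre = 8  [S.acc + 17]
22. n5.fin = true  [c.key == 10]
23. n11.fin = 20  [B.pre * -2 + 36]
24. n11.mk = false  [B.fin == false]
25. n12.env = 11  [C₀.fin - 9]
26. n13.hot = 8  [terminal]
27. n14.key = 17  [terminal]
28. n12.fin = false  [e.hot > 8]
29. n12.pre = "qk"  ["qk"]
30. n12.acc = 17  [S.env + c.key - 11]
31. n15.env = 12  [S₀.acc - 5]
32. n16.hot = -3  [terminal]
33. n15.fin = true  [S.env == 12]
34. n15.pre = "wz"  ["wz"]
35. n15.acc = -1  [S.env * -2 + 23]
36. n17.fin = 17  [S₀.acc + S₁.acc + 1]
37. n17.mk = true  [C₀.mk == false]
38. n18.key = 11  [terminal]
39. n19.mk = true  [terminal]
40. n20.mk = false  [terminal]
41. n17.depth = 25  [C.fin * -1 + 42]
42. n11.depth = 26  [S₁.acc + 27]
43. n21.fin = 21  [terminal]
44. n4.val = 6  [A.lim * -2 + 4]
45. n22.env = 3  [C.depth - 2]
46. n23.mk = false  [terminal]
47. n22.fin = false  [false]
48. n22.pre = "zq"  ["zq"]
49. n22.acc = 10  [S.env * -1 + 13]
50. n0.fin = false  [S₁.fin == true]
51. n0.pre = "kp"  ["kp"]
52. n0.acc = 15  [len(S₁.pre) + 13]

17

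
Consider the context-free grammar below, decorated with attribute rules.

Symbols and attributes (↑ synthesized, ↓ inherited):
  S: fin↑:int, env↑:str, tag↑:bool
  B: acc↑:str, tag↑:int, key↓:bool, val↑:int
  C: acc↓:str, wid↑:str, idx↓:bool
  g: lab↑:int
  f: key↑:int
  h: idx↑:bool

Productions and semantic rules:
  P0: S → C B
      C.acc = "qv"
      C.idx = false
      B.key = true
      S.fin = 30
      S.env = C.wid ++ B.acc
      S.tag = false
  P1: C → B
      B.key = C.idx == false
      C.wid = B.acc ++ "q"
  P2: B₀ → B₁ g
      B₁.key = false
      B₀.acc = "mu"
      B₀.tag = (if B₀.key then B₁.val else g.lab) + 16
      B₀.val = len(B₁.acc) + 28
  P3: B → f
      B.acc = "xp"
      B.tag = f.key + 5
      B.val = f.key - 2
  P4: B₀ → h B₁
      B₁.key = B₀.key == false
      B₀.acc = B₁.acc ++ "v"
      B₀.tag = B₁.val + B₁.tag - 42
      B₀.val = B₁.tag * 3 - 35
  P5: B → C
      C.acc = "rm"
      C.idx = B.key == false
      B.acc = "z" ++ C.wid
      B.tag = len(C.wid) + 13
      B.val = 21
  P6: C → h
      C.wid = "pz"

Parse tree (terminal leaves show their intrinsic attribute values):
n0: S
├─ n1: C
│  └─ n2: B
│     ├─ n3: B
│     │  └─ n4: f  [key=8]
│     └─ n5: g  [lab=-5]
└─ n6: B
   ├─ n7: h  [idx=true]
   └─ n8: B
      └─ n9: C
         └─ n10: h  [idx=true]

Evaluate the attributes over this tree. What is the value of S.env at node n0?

"muqzpzv"

1. n1.acc = "qv"  ["qv"]
2. n1.idx = false  [false]
3. n2.key = true  [C.idx == false]
4. n3.key = false  [false]
5. n4.key = 8  [terminal]
6. n3.acc = "xp"  ["xp"]
7. n3.tag = 13  [f.key + 5]
8. n3.val = 6  [f.key - 2]
9. n5.lab = -5  [terminal]
10. n2.acc = "mu"  ["mu"]
11. n2.tag = 22  [(if B₀.key then B₁.val else g.lab) + 16]
12. n2.val = 30  [len(B₁.acc) + 28]
13. n1.wid = "muq"  [B.acc ++ "q"]
14. n6.key = true  [true]
15. n7.idx = true  [terminal]
16. n8.key = false  [B₀.key == false]
17. n9.acc = "rm"  ["rm"]
18. n9.idx = true  [B.key == false]
19. n10.idx = true  [terminal]
20. n9.wid = "pz"  ["pz"]
21. n8.acc = "zpz"  ["z" ++ C.wid]
22. n8.tag = 15  [len(C.wid) + 13]
23. n8.val = 21  [21]
24. n6.acc = "zpzv"  [B₁.acc ++ "v"]
25. n6.tag = -6  [B₁.val + B₁.tag - 42]
26. n6.val = 10  [B₁.tag * 3 - 35]
27. n0.fin = 30  [30]
28. n0.env = "muqzpzv"  [C.wid ++ B.acc]
29. n0.tag = false  [false]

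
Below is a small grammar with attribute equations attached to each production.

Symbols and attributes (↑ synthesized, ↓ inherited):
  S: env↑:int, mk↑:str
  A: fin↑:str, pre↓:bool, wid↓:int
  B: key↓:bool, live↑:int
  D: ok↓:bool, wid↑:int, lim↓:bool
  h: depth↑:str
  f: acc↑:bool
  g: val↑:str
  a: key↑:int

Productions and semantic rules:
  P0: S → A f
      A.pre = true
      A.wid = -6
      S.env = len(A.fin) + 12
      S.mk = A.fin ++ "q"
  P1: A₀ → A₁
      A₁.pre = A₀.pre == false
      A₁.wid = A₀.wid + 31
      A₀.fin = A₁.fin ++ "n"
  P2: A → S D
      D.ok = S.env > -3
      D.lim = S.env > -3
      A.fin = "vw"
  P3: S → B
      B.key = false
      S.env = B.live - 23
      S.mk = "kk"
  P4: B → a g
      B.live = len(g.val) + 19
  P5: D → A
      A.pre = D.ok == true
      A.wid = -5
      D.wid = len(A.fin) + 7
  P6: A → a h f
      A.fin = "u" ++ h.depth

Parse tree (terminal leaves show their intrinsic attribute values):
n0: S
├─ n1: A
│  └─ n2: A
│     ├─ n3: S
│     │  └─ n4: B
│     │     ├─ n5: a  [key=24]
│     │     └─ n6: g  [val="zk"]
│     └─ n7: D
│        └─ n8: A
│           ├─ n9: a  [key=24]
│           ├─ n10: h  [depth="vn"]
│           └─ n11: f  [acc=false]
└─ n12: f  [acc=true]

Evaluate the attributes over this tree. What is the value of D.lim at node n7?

true

1. n1.pre = true  [true]
2. n1.wid = -6  [-6]
3. n2.pre = false  [A₀.pre == false]
4. n2.wid = 25  [A₀.wid + 31]
5. n4.key = false  [false]
6. n5.key = 24  [terminal]
7. n6.val = "zk"  [terminal]
8. n4.live = 21  [len(g.val) + 19]
9. n3.env = -2  [B.live - 23]
10. n3.mk = "kk"  ["kk"]
11. n7.ok = true  [S.env > -3]
12. n7.lim = true  [S.env > -3]
13. n8.pre = true  [D.ok == true]
14. n8.wid = -5  [-5]
15. n9.key = 24  [terminal]
16. n10.depth = "vn"  [terminal]
17. n11.acc = false  [terminal]
18. n8.fin = "uvn"  ["u" ++ h.depth]
19. n7.wid = 10  [len(A.fin) + 7]
20. n2.fin = "vw"  ["vw"]
21. n1.fin = "vwn"  [A₁.fin ++ "n"]
22. n12.acc = true  [terminal]
23. n0.env = 15  [len(A.fin) + 12]
24. n0.mk = "vwnq"  [A.fin ++ "q"]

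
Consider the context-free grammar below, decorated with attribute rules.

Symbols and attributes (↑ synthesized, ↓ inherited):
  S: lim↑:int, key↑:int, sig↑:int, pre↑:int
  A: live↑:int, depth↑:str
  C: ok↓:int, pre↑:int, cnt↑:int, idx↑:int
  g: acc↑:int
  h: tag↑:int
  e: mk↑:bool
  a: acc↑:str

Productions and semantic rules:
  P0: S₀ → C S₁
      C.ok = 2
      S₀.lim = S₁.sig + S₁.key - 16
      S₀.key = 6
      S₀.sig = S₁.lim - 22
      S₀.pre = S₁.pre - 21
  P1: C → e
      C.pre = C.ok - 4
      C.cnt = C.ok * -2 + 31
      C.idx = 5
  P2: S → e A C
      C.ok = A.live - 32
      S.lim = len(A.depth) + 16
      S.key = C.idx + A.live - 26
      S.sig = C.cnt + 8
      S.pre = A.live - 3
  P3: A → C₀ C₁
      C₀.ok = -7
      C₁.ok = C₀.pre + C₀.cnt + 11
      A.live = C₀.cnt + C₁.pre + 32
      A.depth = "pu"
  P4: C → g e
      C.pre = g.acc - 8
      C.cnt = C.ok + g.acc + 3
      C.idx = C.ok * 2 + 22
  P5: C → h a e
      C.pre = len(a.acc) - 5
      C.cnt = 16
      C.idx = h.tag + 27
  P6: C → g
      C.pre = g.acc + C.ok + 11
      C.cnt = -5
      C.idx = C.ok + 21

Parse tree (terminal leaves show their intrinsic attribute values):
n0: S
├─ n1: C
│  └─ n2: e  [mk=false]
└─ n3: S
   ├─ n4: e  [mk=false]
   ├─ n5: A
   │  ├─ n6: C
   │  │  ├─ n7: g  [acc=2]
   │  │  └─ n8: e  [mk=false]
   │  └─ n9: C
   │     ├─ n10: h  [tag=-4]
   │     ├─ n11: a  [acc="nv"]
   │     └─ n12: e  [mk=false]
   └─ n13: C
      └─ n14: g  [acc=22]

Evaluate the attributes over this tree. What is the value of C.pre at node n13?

1. n1.ok = 2  [2]
2. n2.mk = false  [terminal]
3. n1.pre = -2  [C.ok - 4]
4. n1.cnt = 27  [C.ok * -2 + 31]
5. n1.idx = 5  [5]
6. n4.mk = false  [terminal]
7. n6.ok = -7  [-7]
8. n7.acc = 2  [terminal]
9. n8.mk = false  [terminal]
10. n6.pre = -6  [g.acc - 8]
11. n6.cnt = -2  [C.ok + g.acc + 3]
12. n6.idx = 8  [C.ok * 2 + 22]
13. n9.ok = 3  [C₀.pre + C₀.cnt + 11]
14. n10.tag = -4  [terminal]
15. n11.acc = "nv"  [terminal]
16. n12.mk = false  [terminal]
17. n9.pre = -3  [len(a.acc) - 5]
18. n9.cnt = 16  [16]
19. n9.idx = 23  [h.tag + 27]
20. n5.live = 27  [C₀.cnt + C₁.pre + 32]
21. n5.depth = "pu"  ["pu"]
22. n13.ok = -5  [A.live - 32]
23. n14.acc = 22  [terminal]
24. n13.pre = 28  [g.acc + C.ok + 11]
25. n13.cnt = -5  [-5]
26. n13.idx = 16  [C.ok + 21]
27. n3.lim = 18  [len(A.depth) + 16]
28. n3.key = 17  [C.idx + A.live - 26]
29. n3.sig = 3  [C.cnt + 8]
30. n3.pre = 24  [A.live - 3]
31. n0.lim = 4  [S₁.sig + S₁.key - 16]
32. n0.key = 6  [6]
33. n0.sig = -4  [S₁.lim - 22]
34. n0.pre = 3  [S₁.pre - 21]

28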